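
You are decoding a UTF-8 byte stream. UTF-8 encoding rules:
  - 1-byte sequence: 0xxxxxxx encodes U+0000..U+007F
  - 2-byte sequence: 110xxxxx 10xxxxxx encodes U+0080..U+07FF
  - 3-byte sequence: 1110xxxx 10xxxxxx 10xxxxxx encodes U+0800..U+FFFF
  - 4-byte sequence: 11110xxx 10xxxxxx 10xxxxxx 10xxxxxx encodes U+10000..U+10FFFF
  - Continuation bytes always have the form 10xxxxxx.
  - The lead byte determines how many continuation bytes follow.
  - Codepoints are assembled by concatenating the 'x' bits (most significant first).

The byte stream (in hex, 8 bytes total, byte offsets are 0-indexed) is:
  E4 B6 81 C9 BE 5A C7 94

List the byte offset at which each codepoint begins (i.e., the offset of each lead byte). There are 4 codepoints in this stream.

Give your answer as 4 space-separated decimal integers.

Byte[0]=E4: 3-byte lead, need 2 cont bytes. acc=0x4
Byte[1]=B6: continuation. acc=(acc<<6)|0x36=0x136
Byte[2]=81: continuation. acc=(acc<<6)|0x01=0x4D81
Completed: cp=U+4D81 (starts at byte 0)
Byte[3]=C9: 2-byte lead, need 1 cont bytes. acc=0x9
Byte[4]=BE: continuation. acc=(acc<<6)|0x3E=0x27E
Completed: cp=U+027E (starts at byte 3)
Byte[5]=5A: 1-byte ASCII. cp=U+005A
Byte[6]=C7: 2-byte lead, need 1 cont bytes. acc=0x7
Byte[7]=94: continuation. acc=(acc<<6)|0x14=0x1D4
Completed: cp=U+01D4 (starts at byte 6)

Answer: 0 3 5 6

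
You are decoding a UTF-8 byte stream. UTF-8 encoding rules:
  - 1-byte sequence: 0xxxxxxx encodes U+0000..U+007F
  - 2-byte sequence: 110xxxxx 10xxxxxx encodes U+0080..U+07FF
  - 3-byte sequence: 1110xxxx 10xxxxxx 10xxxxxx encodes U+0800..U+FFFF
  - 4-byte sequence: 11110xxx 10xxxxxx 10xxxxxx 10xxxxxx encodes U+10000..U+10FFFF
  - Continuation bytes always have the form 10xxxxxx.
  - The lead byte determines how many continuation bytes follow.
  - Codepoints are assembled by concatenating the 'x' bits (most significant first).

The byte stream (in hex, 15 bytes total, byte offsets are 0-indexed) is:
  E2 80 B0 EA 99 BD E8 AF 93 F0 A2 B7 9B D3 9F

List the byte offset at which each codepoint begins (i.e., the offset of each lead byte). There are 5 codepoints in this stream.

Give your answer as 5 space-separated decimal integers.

Answer: 0 3 6 9 13

Derivation:
Byte[0]=E2: 3-byte lead, need 2 cont bytes. acc=0x2
Byte[1]=80: continuation. acc=(acc<<6)|0x00=0x80
Byte[2]=B0: continuation. acc=(acc<<6)|0x30=0x2030
Completed: cp=U+2030 (starts at byte 0)
Byte[3]=EA: 3-byte lead, need 2 cont bytes. acc=0xA
Byte[4]=99: continuation. acc=(acc<<6)|0x19=0x299
Byte[5]=BD: continuation. acc=(acc<<6)|0x3D=0xA67D
Completed: cp=U+A67D (starts at byte 3)
Byte[6]=E8: 3-byte lead, need 2 cont bytes. acc=0x8
Byte[7]=AF: continuation. acc=(acc<<6)|0x2F=0x22F
Byte[8]=93: continuation. acc=(acc<<6)|0x13=0x8BD3
Completed: cp=U+8BD3 (starts at byte 6)
Byte[9]=F0: 4-byte lead, need 3 cont bytes. acc=0x0
Byte[10]=A2: continuation. acc=(acc<<6)|0x22=0x22
Byte[11]=B7: continuation. acc=(acc<<6)|0x37=0x8B7
Byte[12]=9B: continuation. acc=(acc<<6)|0x1B=0x22DDB
Completed: cp=U+22DDB (starts at byte 9)
Byte[13]=D3: 2-byte lead, need 1 cont bytes. acc=0x13
Byte[14]=9F: continuation. acc=(acc<<6)|0x1F=0x4DF
Completed: cp=U+04DF (starts at byte 13)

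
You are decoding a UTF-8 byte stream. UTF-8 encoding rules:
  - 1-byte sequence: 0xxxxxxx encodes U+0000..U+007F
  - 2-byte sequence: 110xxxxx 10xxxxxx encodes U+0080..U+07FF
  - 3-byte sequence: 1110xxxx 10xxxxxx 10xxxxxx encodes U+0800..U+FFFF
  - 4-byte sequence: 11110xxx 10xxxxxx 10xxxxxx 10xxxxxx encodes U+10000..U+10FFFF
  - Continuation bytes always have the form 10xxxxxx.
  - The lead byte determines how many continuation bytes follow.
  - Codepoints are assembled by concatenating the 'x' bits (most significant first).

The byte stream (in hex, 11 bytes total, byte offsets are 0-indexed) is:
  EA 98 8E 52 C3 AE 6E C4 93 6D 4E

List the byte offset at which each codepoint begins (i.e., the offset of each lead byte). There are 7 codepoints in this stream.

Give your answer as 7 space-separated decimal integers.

Answer: 0 3 4 6 7 9 10

Derivation:
Byte[0]=EA: 3-byte lead, need 2 cont bytes. acc=0xA
Byte[1]=98: continuation. acc=(acc<<6)|0x18=0x298
Byte[2]=8E: continuation. acc=(acc<<6)|0x0E=0xA60E
Completed: cp=U+A60E (starts at byte 0)
Byte[3]=52: 1-byte ASCII. cp=U+0052
Byte[4]=C3: 2-byte lead, need 1 cont bytes. acc=0x3
Byte[5]=AE: continuation. acc=(acc<<6)|0x2E=0xEE
Completed: cp=U+00EE (starts at byte 4)
Byte[6]=6E: 1-byte ASCII. cp=U+006E
Byte[7]=C4: 2-byte lead, need 1 cont bytes. acc=0x4
Byte[8]=93: continuation. acc=(acc<<6)|0x13=0x113
Completed: cp=U+0113 (starts at byte 7)
Byte[9]=6D: 1-byte ASCII. cp=U+006D
Byte[10]=4E: 1-byte ASCII. cp=U+004E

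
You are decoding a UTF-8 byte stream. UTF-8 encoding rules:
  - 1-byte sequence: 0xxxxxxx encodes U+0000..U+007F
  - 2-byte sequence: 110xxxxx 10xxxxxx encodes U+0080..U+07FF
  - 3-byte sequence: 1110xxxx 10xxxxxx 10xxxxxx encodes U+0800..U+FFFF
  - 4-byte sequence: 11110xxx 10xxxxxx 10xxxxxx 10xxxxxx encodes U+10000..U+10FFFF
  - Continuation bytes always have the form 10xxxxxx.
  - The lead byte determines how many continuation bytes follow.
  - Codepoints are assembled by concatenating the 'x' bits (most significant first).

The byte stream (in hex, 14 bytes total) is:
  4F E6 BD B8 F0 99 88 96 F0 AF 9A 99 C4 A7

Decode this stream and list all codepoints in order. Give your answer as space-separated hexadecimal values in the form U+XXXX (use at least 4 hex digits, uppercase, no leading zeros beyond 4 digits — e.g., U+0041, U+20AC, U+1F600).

Answer: U+004F U+6F78 U+19216 U+2F699 U+0127

Derivation:
Byte[0]=4F: 1-byte ASCII. cp=U+004F
Byte[1]=E6: 3-byte lead, need 2 cont bytes. acc=0x6
Byte[2]=BD: continuation. acc=(acc<<6)|0x3D=0x1BD
Byte[3]=B8: continuation. acc=(acc<<6)|0x38=0x6F78
Completed: cp=U+6F78 (starts at byte 1)
Byte[4]=F0: 4-byte lead, need 3 cont bytes. acc=0x0
Byte[5]=99: continuation. acc=(acc<<6)|0x19=0x19
Byte[6]=88: continuation. acc=(acc<<6)|0x08=0x648
Byte[7]=96: continuation. acc=(acc<<6)|0x16=0x19216
Completed: cp=U+19216 (starts at byte 4)
Byte[8]=F0: 4-byte lead, need 3 cont bytes. acc=0x0
Byte[9]=AF: continuation. acc=(acc<<6)|0x2F=0x2F
Byte[10]=9A: continuation. acc=(acc<<6)|0x1A=0xBDA
Byte[11]=99: continuation. acc=(acc<<6)|0x19=0x2F699
Completed: cp=U+2F699 (starts at byte 8)
Byte[12]=C4: 2-byte lead, need 1 cont bytes. acc=0x4
Byte[13]=A7: continuation. acc=(acc<<6)|0x27=0x127
Completed: cp=U+0127 (starts at byte 12)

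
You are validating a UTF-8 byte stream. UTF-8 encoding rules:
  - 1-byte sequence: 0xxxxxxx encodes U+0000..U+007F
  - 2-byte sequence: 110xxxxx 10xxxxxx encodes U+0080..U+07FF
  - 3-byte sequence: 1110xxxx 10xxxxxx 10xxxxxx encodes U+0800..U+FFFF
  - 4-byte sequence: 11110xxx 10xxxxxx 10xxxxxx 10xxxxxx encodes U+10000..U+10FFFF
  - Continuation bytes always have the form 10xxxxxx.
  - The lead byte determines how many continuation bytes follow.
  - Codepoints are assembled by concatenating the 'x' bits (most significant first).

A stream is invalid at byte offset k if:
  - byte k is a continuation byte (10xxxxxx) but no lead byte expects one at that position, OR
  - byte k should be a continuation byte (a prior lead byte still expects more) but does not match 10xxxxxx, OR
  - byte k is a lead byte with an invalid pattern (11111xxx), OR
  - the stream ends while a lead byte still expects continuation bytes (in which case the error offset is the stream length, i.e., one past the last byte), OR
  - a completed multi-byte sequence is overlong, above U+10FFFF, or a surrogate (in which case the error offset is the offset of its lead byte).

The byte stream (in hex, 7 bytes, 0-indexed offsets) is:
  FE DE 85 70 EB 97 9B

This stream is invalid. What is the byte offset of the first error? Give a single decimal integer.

Byte[0]=FE: INVALID lead byte (not 0xxx/110x/1110/11110)

Answer: 0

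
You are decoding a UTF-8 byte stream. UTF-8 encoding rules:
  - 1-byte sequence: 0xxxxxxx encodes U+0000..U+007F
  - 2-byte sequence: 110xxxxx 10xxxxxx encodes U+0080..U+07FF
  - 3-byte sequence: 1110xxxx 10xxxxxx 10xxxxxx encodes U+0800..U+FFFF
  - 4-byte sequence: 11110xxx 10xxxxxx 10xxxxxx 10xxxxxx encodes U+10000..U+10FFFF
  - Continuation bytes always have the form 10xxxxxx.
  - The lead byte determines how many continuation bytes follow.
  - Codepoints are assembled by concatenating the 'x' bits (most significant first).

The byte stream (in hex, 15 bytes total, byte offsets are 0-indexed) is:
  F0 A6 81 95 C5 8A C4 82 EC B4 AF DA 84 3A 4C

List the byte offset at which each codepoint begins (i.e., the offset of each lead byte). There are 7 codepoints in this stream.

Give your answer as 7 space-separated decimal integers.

Byte[0]=F0: 4-byte lead, need 3 cont bytes. acc=0x0
Byte[1]=A6: continuation. acc=(acc<<6)|0x26=0x26
Byte[2]=81: continuation. acc=(acc<<6)|0x01=0x981
Byte[3]=95: continuation. acc=(acc<<6)|0x15=0x26055
Completed: cp=U+26055 (starts at byte 0)
Byte[4]=C5: 2-byte lead, need 1 cont bytes. acc=0x5
Byte[5]=8A: continuation. acc=(acc<<6)|0x0A=0x14A
Completed: cp=U+014A (starts at byte 4)
Byte[6]=C4: 2-byte lead, need 1 cont bytes. acc=0x4
Byte[7]=82: continuation. acc=(acc<<6)|0x02=0x102
Completed: cp=U+0102 (starts at byte 6)
Byte[8]=EC: 3-byte lead, need 2 cont bytes. acc=0xC
Byte[9]=B4: continuation. acc=(acc<<6)|0x34=0x334
Byte[10]=AF: continuation. acc=(acc<<6)|0x2F=0xCD2F
Completed: cp=U+CD2F (starts at byte 8)
Byte[11]=DA: 2-byte lead, need 1 cont bytes. acc=0x1A
Byte[12]=84: continuation. acc=(acc<<6)|0x04=0x684
Completed: cp=U+0684 (starts at byte 11)
Byte[13]=3A: 1-byte ASCII. cp=U+003A
Byte[14]=4C: 1-byte ASCII. cp=U+004C

Answer: 0 4 6 8 11 13 14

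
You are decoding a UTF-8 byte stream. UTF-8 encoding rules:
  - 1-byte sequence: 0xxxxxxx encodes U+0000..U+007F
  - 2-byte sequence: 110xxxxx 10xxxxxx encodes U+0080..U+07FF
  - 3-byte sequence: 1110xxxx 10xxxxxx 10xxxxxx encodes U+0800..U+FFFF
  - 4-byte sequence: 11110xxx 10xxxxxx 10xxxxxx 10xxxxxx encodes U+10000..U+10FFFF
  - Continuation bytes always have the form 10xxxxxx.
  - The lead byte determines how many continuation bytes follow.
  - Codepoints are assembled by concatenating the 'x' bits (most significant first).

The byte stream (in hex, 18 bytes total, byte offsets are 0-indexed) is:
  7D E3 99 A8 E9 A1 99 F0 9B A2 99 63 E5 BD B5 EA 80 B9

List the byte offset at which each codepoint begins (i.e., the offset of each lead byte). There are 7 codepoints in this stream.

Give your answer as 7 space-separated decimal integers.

Byte[0]=7D: 1-byte ASCII. cp=U+007D
Byte[1]=E3: 3-byte lead, need 2 cont bytes. acc=0x3
Byte[2]=99: continuation. acc=(acc<<6)|0x19=0xD9
Byte[3]=A8: continuation. acc=(acc<<6)|0x28=0x3668
Completed: cp=U+3668 (starts at byte 1)
Byte[4]=E9: 3-byte lead, need 2 cont bytes. acc=0x9
Byte[5]=A1: continuation. acc=(acc<<6)|0x21=0x261
Byte[6]=99: continuation. acc=(acc<<6)|0x19=0x9859
Completed: cp=U+9859 (starts at byte 4)
Byte[7]=F0: 4-byte lead, need 3 cont bytes. acc=0x0
Byte[8]=9B: continuation. acc=(acc<<6)|0x1B=0x1B
Byte[9]=A2: continuation. acc=(acc<<6)|0x22=0x6E2
Byte[10]=99: continuation. acc=(acc<<6)|0x19=0x1B899
Completed: cp=U+1B899 (starts at byte 7)
Byte[11]=63: 1-byte ASCII. cp=U+0063
Byte[12]=E5: 3-byte lead, need 2 cont bytes. acc=0x5
Byte[13]=BD: continuation. acc=(acc<<6)|0x3D=0x17D
Byte[14]=B5: continuation. acc=(acc<<6)|0x35=0x5F75
Completed: cp=U+5F75 (starts at byte 12)
Byte[15]=EA: 3-byte lead, need 2 cont bytes. acc=0xA
Byte[16]=80: continuation. acc=(acc<<6)|0x00=0x280
Byte[17]=B9: continuation. acc=(acc<<6)|0x39=0xA039
Completed: cp=U+A039 (starts at byte 15)

Answer: 0 1 4 7 11 12 15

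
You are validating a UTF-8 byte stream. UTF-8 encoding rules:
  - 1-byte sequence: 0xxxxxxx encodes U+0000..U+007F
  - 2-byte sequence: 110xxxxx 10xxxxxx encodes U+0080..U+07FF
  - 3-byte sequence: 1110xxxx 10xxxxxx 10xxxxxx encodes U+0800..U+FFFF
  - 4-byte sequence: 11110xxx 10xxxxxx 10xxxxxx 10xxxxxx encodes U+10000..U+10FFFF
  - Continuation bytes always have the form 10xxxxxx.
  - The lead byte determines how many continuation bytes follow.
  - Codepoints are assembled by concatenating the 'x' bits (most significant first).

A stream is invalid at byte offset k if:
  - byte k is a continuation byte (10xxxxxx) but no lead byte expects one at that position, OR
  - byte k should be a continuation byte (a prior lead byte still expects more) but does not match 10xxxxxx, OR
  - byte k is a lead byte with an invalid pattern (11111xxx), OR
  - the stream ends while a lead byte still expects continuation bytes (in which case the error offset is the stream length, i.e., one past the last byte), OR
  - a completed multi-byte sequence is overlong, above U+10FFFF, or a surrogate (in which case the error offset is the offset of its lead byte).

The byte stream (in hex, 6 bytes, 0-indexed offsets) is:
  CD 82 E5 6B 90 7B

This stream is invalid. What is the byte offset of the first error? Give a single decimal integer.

Byte[0]=CD: 2-byte lead, need 1 cont bytes. acc=0xD
Byte[1]=82: continuation. acc=(acc<<6)|0x02=0x342
Completed: cp=U+0342 (starts at byte 0)
Byte[2]=E5: 3-byte lead, need 2 cont bytes. acc=0x5
Byte[3]=6B: expected 10xxxxxx continuation. INVALID

Answer: 3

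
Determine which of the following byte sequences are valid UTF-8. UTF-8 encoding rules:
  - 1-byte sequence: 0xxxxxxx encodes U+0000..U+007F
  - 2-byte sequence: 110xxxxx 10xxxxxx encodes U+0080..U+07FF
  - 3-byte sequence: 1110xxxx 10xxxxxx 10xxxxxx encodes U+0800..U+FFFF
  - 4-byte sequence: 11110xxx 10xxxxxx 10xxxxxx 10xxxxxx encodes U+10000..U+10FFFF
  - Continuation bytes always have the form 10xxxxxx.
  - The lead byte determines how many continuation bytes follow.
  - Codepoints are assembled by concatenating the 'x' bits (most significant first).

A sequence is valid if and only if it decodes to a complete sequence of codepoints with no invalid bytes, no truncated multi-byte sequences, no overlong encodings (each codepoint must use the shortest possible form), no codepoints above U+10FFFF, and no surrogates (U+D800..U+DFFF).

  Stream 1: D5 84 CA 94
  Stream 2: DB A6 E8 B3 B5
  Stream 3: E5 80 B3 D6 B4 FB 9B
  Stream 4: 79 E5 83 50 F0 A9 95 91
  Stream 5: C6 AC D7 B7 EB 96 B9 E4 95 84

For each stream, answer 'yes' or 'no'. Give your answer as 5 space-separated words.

Answer: yes yes no no yes

Derivation:
Stream 1: decodes cleanly. VALID
Stream 2: decodes cleanly. VALID
Stream 3: error at byte offset 5. INVALID
Stream 4: error at byte offset 3. INVALID
Stream 5: decodes cleanly. VALID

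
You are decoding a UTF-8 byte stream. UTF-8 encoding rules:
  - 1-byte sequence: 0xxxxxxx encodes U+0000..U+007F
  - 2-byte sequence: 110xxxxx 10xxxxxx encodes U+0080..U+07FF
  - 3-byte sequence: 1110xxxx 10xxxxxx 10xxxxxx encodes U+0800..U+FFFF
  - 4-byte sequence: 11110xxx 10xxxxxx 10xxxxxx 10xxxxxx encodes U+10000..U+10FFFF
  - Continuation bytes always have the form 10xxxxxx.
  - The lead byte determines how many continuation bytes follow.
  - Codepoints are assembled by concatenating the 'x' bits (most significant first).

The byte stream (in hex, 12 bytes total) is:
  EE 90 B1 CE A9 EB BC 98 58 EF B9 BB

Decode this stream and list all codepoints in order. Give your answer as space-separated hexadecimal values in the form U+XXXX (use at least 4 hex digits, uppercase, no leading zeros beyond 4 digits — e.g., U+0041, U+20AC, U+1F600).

Answer: U+E431 U+03A9 U+BF18 U+0058 U+FE7B

Derivation:
Byte[0]=EE: 3-byte lead, need 2 cont bytes. acc=0xE
Byte[1]=90: continuation. acc=(acc<<6)|0x10=0x390
Byte[2]=B1: continuation. acc=(acc<<6)|0x31=0xE431
Completed: cp=U+E431 (starts at byte 0)
Byte[3]=CE: 2-byte lead, need 1 cont bytes. acc=0xE
Byte[4]=A9: continuation. acc=(acc<<6)|0x29=0x3A9
Completed: cp=U+03A9 (starts at byte 3)
Byte[5]=EB: 3-byte lead, need 2 cont bytes. acc=0xB
Byte[6]=BC: continuation. acc=(acc<<6)|0x3C=0x2FC
Byte[7]=98: continuation. acc=(acc<<6)|0x18=0xBF18
Completed: cp=U+BF18 (starts at byte 5)
Byte[8]=58: 1-byte ASCII. cp=U+0058
Byte[9]=EF: 3-byte lead, need 2 cont bytes. acc=0xF
Byte[10]=B9: continuation. acc=(acc<<6)|0x39=0x3F9
Byte[11]=BB: continuation. acc=(acc<<6)|0x3B=0xFE7B
Completed: cp=U+FE7B (starts at byte 9)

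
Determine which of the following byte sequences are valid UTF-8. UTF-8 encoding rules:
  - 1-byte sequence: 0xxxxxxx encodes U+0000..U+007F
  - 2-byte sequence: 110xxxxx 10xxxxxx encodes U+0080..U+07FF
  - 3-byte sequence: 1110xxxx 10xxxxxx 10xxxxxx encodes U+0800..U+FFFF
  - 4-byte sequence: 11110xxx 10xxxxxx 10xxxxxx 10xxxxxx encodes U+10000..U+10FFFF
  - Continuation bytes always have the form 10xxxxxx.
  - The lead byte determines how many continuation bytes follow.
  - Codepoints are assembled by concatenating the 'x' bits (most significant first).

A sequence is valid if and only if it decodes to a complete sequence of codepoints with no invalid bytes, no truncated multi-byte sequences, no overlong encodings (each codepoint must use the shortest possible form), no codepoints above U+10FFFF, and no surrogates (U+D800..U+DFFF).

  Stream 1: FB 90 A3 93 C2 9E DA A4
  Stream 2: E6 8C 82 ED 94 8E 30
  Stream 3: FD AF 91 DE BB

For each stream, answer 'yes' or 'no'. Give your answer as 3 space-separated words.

Answer: no yes no

Derivation:
Stream 1: error at byte offset 0. INVALID
Stream 2: decodes cleanly. VALID
Stream 3: error at byte offset 0. INVALID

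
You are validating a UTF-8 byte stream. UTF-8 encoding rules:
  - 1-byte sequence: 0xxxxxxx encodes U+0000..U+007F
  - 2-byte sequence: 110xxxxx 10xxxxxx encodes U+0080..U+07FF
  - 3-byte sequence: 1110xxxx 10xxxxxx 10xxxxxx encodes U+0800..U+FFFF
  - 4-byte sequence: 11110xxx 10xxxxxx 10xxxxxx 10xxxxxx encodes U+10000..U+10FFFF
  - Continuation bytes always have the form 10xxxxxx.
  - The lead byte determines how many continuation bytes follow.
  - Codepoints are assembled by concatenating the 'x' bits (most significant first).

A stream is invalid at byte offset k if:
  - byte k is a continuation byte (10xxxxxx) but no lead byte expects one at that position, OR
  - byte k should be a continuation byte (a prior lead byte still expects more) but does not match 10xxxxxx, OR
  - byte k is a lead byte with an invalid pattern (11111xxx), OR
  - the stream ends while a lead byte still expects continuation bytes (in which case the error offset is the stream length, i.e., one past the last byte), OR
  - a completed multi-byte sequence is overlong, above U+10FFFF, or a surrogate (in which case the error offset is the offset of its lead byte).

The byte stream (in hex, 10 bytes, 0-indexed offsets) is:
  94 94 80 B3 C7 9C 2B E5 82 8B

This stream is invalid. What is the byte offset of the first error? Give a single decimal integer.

Answer: 0

Derivation:
Byte[0]=94: INVALID lead byte (not 0xxx/110x/1110/11110)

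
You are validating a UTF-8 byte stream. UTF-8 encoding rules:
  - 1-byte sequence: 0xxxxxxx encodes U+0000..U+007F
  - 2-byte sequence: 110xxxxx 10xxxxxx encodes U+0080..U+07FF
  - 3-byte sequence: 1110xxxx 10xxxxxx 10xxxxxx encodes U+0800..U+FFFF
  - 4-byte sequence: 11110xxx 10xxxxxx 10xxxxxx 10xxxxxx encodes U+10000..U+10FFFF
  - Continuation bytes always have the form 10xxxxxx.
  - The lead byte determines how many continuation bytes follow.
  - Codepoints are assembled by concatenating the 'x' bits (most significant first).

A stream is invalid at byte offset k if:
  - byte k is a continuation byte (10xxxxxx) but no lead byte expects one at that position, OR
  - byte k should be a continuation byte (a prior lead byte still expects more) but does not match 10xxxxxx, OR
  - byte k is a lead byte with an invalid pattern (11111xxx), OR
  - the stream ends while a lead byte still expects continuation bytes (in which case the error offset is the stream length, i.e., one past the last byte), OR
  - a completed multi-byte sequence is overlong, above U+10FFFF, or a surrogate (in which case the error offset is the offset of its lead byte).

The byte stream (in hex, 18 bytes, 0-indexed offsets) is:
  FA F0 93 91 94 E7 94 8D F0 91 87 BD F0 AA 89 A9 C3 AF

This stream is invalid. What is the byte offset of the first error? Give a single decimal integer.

Byte[0]=FA: INVALID lead byte (not 0xxx/110x/1110/11110)

Answer: 0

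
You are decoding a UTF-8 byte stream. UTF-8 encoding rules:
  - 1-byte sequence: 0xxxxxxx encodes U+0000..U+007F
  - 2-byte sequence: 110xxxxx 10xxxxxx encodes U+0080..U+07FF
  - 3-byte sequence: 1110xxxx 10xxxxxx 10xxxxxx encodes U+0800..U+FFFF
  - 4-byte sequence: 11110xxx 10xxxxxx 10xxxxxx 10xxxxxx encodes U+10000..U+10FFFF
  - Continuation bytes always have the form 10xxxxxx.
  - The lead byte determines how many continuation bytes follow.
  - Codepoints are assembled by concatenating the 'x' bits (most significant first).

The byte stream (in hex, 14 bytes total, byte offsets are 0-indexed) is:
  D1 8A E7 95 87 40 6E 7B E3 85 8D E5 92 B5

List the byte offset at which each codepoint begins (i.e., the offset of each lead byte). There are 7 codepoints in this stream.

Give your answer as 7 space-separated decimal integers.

Byte[0]=D1: 2-byte lead, need 1 cont bytes. acc=0x11
Byte[1]=8A: continuation. acc=(acc<<6)|0x0A=0x44A
Completed: cp=U+044A (starts at byte 0)
Byte[2]=E7: 3-byte lead, need 2 cont bytes. acc=0x7
Byte[3]=95: continuation. acc=(acc<<6)|0x15=0x1D5
Byte[4]=87: continuation. acc=(acc<<6)|0x07=0x7547
Completed: cp=U+7547 (starts at byte 2)
Byte[5]=40: 1-byte ASCII. cp=U+0040
Byte[6]=6E: 1-byte ASCII. cp=U+006E
Byte[7]=7B: 1-byte ASCII. cp=U+007B
Byte[8]=E3: 3-byte lead, need 2 cont bytes. acc=0x3
Byte[9]=85: continuation. acc=(acc<<6)|0x05=0xC5
Byte[10]=8D: continuation. acc=(acc<<6)|0x0D=0x314D
Completed: cp=U+314D (starts at byte 8)
Byte[11]=E5: 3-byte lead, need 2 cont bytes. acc=0x5
Byte[12]=92: continuation. acc=(acc<<6)|0x12=0x152
Byte[13]=B5: continuation. acc=(acc<<6)|0x35=0x54B5
Completed: cp=U+54B5 (starts at byte 11)

Answer: 0 2 5 6 7 8 11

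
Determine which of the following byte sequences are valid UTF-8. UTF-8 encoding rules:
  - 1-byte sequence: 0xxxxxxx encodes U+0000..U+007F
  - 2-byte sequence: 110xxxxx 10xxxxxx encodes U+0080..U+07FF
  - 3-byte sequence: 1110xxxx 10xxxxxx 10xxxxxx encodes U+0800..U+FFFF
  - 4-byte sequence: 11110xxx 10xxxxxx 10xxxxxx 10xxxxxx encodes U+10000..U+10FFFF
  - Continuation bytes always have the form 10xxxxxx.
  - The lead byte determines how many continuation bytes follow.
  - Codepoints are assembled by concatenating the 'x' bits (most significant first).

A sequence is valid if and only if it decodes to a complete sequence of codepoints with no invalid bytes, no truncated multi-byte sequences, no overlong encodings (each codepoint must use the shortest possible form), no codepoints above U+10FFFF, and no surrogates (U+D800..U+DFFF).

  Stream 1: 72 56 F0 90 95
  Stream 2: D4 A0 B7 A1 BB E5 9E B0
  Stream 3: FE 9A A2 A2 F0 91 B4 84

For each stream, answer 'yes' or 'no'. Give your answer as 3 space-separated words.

Stream 1: error at byte offset 5. INVALID
Stream 2: error at byte offset 2. INVALID
Stream 3: error at byte offset 0. INVALID

Answer: no no no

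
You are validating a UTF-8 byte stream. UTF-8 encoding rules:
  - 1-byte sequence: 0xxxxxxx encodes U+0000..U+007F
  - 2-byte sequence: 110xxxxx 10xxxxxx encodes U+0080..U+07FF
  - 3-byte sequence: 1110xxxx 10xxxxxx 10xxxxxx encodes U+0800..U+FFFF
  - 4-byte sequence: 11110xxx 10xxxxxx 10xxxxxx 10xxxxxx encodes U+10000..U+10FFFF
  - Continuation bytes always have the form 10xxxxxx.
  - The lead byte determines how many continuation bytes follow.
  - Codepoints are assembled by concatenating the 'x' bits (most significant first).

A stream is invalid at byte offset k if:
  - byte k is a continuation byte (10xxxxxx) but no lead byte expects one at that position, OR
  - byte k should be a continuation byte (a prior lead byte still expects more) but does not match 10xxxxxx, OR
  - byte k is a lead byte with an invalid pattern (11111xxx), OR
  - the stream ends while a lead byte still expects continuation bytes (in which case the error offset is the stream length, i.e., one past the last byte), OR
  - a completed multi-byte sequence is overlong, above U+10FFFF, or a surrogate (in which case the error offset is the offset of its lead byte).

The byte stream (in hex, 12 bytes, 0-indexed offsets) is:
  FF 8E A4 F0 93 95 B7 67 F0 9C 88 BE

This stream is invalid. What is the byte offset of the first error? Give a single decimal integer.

Answer: 0

Derivation:
Byte[0]=FF: INVALID lead byte (not 0xxx/110x/1110/11110)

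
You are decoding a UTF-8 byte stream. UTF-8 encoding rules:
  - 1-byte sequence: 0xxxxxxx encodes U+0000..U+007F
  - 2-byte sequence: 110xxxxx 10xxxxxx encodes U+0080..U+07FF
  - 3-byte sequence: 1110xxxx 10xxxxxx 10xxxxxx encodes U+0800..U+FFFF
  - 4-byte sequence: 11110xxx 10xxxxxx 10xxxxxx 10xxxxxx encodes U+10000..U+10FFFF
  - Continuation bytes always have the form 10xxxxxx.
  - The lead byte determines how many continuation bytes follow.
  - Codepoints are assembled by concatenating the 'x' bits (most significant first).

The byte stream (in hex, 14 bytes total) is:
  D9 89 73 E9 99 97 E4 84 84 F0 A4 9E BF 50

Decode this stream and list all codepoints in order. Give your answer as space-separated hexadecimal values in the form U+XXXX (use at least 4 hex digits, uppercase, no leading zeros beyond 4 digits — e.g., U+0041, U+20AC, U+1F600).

Answer: U+0649 U+0073 U+9657 U+4104 U+247BF U+0050

Derivation:
Byte[0]=D9: 2-byte lead, need 1 cont bytes. acc=0x19
Byte[1]=89: continuation. acc=(acc<<6)|0x09=0x649
Completed: cp=U+0649 (starts at byte 0)
Byte[2]=73: 1-byte ASCII. cp=U+0073
Byte[3]=E9: 3-byte lead, need 2 cont bytes. acc=0x9
Byte[4]=99: continuation. acc=(acc<<6)|0x19=0x259
Byte[5]=97: continuation. acc=(acc<<6)|0x17=0x9657
Completed: cp=U+9657 (starts at byte 3)
Byte[6]=E4: 3-byte lead, need 2 cont bytes. acc=0x4
Byte[7]=84: continuation. acc=(acc<<6)|0x04=0x104
Byte[8]=84: continuation. acc=(acc<<6)|0x04=0x4104
Completed: cp=U+4104 (starts at byte 6)
Byte[9]=F0: 4-byte lead, need 3 cont bytes. acc=0x0
Byte[10]=A4: continuation. acc=(acc<<6)|0x24=0x24
Byte[11]=9E: continuation. acc=(acc<<6)|0x1E=0x91E
Byte[12]=BF: continuation. acc=(acc<<6)|0x3F=0x247BF
Completed: cp=U+247BF (starts at byte 9)
Byte[13]=50: 1-byte ASCII. cp=U+0050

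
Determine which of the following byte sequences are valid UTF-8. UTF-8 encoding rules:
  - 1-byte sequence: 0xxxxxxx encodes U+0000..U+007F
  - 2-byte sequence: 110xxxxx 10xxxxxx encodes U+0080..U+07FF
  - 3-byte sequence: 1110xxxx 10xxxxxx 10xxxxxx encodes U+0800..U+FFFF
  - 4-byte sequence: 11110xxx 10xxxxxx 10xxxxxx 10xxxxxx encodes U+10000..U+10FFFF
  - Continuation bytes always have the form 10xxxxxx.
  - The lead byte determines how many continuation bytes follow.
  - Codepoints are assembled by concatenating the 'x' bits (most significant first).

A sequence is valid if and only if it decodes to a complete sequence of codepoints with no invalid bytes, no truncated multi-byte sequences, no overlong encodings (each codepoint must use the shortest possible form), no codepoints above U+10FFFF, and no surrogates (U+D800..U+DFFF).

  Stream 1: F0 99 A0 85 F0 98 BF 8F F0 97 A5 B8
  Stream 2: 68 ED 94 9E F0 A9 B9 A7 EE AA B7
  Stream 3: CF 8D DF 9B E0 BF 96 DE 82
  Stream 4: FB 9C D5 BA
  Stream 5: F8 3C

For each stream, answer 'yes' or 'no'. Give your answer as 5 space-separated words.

Answer: yes yes yes no no

Derivation:
Stream 1: decodes cleanly. VALID
Stream 2: decodes cleanly. VALID
Stream 3: decodes cleanly. VALID
Stream 4: error at byte offset 0. INVALID
Stream 5: error at byte offset 0. INVALID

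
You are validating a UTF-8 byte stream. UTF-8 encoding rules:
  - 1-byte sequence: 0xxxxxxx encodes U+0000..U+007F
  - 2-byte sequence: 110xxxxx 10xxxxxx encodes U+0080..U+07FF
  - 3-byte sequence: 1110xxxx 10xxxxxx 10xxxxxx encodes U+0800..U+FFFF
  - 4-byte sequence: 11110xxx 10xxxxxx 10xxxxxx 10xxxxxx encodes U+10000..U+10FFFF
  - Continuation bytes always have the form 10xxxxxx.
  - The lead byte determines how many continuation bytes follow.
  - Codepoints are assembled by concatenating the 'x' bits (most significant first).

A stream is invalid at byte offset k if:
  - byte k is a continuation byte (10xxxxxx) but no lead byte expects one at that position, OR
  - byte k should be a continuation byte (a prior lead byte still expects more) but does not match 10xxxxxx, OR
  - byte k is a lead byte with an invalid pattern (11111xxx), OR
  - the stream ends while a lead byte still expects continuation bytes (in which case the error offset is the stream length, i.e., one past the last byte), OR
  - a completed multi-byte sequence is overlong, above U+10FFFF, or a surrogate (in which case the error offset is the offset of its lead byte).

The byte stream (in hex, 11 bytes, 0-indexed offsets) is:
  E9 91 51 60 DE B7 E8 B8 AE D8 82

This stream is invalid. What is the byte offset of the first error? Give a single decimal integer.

Answer: 2

Derivation:
Byte[0]=E9: 3-byte lead, need 2 cont bytes. acc=0x9
Byte[1]=91: continuation. acc=(acc<<6)|0x11=0x251
Byte[2]=51: expected 10xxxxxx continuation. INVALID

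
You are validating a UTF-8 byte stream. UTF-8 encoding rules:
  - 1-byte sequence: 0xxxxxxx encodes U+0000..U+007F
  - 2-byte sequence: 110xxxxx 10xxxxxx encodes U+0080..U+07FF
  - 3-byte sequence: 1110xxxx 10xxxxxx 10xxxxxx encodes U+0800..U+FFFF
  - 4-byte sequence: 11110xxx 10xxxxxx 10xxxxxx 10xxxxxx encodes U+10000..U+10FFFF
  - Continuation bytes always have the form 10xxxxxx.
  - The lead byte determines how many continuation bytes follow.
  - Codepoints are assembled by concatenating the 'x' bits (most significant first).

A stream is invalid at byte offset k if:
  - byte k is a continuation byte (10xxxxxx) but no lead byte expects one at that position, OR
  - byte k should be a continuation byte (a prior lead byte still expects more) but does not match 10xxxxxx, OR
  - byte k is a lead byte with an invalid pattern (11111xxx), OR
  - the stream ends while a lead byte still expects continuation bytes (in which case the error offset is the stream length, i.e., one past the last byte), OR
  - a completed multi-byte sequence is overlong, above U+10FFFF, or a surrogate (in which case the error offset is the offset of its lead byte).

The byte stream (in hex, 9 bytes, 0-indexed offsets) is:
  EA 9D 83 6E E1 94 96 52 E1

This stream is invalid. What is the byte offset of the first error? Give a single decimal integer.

Byte[0]=EA: 3-byte lead, need 2 cont bytes. acc=0xA
Byte[1]=9D: continuation. acc=(acc<<6)|0x1D=0x29D
Byte[2]=83: continuation. acc=(acc<<6)|0x03=0xA743
Completed: cp=U+A743 (starts at byte 0)
Byte[3]=6E: 1-byte ASCII. cp=U+006E
Byte[4]=E1: 3-byte lead, need 2 cont bytes. acc=0x1
Byte[5]=94: continuation. acc=(acc<<6)|0x14=0x54
Byte[6]=96: continuation. acc=(acc<<6)|0x16=0x1516
Completed: cp=U+1516 (starts at byte 4)
Byte[7]=52: 1-byte ASCII. cp=U+0052
Byte[8]=E1: 3-byte lead, need 2 cont bytes. acc=0x1
Byte[9]: stream ended, expected continuation. INVALID

Answer: 9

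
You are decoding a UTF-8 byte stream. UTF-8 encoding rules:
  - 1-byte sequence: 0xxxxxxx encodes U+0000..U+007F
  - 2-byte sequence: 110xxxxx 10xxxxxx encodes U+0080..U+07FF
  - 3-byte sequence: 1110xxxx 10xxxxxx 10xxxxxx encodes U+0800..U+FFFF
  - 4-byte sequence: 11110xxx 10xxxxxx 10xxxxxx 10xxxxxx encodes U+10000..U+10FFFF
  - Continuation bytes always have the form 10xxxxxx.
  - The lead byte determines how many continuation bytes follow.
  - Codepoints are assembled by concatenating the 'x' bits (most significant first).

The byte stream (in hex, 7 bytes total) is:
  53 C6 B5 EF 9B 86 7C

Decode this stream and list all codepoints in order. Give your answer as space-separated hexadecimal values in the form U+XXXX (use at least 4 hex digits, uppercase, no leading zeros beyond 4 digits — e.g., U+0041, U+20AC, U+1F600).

Answer: U+0053 U+01B5 U+F6C6 U+007C

Derivation:
Byte[0]=53: 1-byte ASCII. cp=U+0053
Byte[1]=C6: 2-byte lead, need 1 cont bytes. acc=0x6
Byte[2]=B5: continuation. acc=(acc<<6)|0x35=0x1B5
Completed: cp=U+01B5 (starts at byte 1)
Byte[3]=EF: 3-byte lead, need 2 cont bytes. acc=0xF
Byte[4]=9B: continuation. acc=(acc<<6)|0x1B=0x3DB
Byte[5]=86: continuation. acc=(acc<<6)|0x06=0xF6C6
Completed: cp=U+F6C6 (starts at byte 3)
Byte[6]=7C: 1-byte ASCII. cp=U+007C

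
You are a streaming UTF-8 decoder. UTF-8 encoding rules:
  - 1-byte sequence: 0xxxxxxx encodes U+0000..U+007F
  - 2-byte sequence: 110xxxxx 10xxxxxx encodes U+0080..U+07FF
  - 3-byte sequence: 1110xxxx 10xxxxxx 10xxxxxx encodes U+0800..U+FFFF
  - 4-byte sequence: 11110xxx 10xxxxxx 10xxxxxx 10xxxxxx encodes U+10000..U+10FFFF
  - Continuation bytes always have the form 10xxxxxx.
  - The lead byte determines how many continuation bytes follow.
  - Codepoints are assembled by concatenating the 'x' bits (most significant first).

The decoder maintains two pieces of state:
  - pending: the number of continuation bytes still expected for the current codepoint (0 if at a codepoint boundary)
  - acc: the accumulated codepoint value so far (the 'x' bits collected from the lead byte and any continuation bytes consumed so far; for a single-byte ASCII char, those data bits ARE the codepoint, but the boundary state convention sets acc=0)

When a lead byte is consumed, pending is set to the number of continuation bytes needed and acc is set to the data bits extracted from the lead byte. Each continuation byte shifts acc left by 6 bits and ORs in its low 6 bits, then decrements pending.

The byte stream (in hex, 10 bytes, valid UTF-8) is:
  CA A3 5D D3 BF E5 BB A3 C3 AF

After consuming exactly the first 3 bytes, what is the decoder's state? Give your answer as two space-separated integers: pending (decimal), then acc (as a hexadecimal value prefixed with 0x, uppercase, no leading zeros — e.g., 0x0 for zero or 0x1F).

Byte[0]=CA: 2-byte lead. pending=1, acc=0xA
Byte[1]=A3: continuation. acc=(acc<<6)|0x23=0x2A3, pending=0
Byte[2]=5D: 1-byte. pending=0, acc=0x0

Answer: 0 0x0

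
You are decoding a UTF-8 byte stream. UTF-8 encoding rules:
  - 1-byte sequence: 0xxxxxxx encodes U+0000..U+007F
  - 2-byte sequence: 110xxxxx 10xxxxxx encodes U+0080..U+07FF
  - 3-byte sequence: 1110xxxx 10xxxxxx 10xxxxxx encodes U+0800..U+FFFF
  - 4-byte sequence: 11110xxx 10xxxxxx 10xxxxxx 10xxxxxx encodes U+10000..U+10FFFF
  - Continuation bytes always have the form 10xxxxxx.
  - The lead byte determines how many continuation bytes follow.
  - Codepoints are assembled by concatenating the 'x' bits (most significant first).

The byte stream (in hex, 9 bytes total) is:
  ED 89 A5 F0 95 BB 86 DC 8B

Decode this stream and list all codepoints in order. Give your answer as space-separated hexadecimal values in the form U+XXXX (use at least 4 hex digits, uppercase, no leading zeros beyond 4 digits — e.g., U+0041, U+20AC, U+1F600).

Answer: U+D265 U+15EC6 U+070B

Derivation:
Byte[0]=ED: 3-byte lead, need 2 cont bytes. acc=0xD
Byte[1]=89: continuation. acc=(acc<<6)|0x09=0x349
Byte[2]=A5: continuation. acc=(acc<<6)|0x25=0xD265
Completed: cp=U+D265 (starts at byte 0)
Byte[3]=F0: 4-byte lead, need 3 cont bytes. acc=0x0
Byte[4]=95: continuation. acc=(acc<<6)|0x15=0x15
Byte[5]=BB: continuation. acc=(acc<<6)|0x3B=0x57B
Byte[6]=86: continuation. acc=(acc<<6)|0x06=0x15EC6
Completed: cp=U+15EC6 (starts at byte 3)
Byte[7]=DC: 2-byte lead, need 1 cont bytes. acc=0x1C
Byte[8]=8B: continuation. acc=(acc<<6)|0x0B=0x70B
Completed: cp=U+070B (starts at byte 7)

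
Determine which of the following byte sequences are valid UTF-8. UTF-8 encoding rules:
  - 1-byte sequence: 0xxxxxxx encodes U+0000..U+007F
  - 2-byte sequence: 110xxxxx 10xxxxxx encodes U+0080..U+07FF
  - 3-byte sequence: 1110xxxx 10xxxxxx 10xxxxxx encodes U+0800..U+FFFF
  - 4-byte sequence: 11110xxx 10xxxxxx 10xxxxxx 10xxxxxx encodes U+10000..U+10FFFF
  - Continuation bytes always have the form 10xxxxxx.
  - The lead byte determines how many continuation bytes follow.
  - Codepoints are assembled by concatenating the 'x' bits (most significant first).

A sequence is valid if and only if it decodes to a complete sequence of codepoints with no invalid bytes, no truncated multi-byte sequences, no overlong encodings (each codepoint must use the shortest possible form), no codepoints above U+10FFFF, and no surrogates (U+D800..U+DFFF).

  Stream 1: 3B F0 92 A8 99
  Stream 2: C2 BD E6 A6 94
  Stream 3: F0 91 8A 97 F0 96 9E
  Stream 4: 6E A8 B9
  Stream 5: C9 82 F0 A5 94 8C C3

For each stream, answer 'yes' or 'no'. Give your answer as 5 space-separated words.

Answer: yes yes no no no

Derivation:
Stream 1: decodes cleanly. VALID
Stream 2: decodes cleanly. VALID
Stream 3: error at byte offset 7. INVALID
Stream 4: error at byte offset 1. INVALID
Stream 5: error at byte offset 7. INVALID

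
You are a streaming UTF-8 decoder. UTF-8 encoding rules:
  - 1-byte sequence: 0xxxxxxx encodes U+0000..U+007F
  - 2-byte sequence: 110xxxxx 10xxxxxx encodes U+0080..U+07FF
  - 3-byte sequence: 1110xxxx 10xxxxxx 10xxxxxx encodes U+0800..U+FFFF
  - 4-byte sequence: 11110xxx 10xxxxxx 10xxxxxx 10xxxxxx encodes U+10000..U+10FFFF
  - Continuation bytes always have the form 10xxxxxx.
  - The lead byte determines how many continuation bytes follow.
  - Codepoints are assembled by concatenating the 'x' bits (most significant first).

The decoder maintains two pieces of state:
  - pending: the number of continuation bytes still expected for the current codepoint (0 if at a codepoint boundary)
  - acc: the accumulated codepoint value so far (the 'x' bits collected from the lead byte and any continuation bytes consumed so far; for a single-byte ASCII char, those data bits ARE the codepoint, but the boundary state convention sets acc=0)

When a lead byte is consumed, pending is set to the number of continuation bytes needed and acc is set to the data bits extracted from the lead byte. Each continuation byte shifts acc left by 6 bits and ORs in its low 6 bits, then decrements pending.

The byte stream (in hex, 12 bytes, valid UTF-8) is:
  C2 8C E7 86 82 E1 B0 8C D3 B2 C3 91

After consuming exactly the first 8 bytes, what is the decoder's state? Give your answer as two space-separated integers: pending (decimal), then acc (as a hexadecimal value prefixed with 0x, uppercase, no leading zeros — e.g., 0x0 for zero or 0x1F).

Byte[0]=C2: 2-byte lead. pending=1, acc=0x2
Byte[1]=8C: continuation. acc=(acc<<6)|0x0C=0x8C, pending=0
Byte[2]=E7: 3-byte lead. pending=2, acc=0x7
Byte[3]=86: continuation. acc=(acc<<6)|0x06=0x1C6, pending=1
Byte[4]=82: continuation. acc=(acc<<6)|0x02=0x7182, pending=0
Byte[5]=E1: 3-byte lead. pending=2, acc=0x1
Byte[6]=B0: continuation. acc=(acc<<6)|0x30=0x70, pending=1
Byte[7]=8C: continuation. acc=(acc<<6)|0x0C=0x1C0C, pending=0

Answer: 0 0x1C0C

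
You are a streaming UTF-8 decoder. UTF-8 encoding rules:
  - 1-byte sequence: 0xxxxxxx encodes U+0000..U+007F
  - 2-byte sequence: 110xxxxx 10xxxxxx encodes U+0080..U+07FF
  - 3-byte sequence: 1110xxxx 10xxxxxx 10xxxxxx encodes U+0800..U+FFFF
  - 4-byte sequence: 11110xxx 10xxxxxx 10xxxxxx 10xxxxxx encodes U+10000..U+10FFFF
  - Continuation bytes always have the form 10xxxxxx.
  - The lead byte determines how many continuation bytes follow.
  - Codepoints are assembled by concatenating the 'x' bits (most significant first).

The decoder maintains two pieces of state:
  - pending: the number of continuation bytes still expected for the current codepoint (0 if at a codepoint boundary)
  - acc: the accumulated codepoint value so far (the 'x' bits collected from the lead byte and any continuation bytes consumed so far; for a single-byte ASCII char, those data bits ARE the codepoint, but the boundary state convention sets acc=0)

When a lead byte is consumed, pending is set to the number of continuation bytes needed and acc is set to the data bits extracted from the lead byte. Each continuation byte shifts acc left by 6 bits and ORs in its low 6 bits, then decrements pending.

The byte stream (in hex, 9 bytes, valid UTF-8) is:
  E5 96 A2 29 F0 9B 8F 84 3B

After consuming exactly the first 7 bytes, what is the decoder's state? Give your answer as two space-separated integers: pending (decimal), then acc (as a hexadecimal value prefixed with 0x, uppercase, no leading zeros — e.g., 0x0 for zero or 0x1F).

Byte[0]=E5: 3-byte lead. pending=2, acc=0x5
Byte[1]=96: continuation. acc=(acc<<6)|0x16=0x156, pending=1
Byte[2]=A2: continuation. acc=(acc<<6)|0x22=0x55A2, pending=0
Byte[3]=29: 1-byte. pending=0, acc=0x0
Byte[4]=F0: 4-byte lead. pending=3, acc=0x0
Byte[5]=9B: continuation. acc=(acc<<6)|0x1B=0x1B, pending=2
Byte[6]=8F: continuation. acc=(acc<<6)|0x0F=0x6CF, pending=1

Answer: 1 0x6CF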